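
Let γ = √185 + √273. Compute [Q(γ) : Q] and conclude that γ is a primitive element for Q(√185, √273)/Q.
[Q(γ) : Q] = 4 (equivalently, Q(γ) = Q(√185, √273))

Obviously Q(γ) ⊆ Q(√185, √273), and [Q(√185, √273):Q] = 4 (since 185, 273 are distinct squarefree integers > 1 with 50505 not a perfect square). To show equality we compute the minimal polynomial of γ. From γ = √185 + √273: γ^2 = 185 + 2√(50505) + 273 = 458 + 2√(50505), so γ^2 - 458 = 2√(50505); squaring, (γ^2 - 458)^2 = 4·50505, i.e. γ^4 - 916γ^2 + 209764 - 202020 = 0, i.e. γ^4 - 916γ^2 + 7744 = 0. So γ is a root of x^4 - 916x^2 + 7744. This polynomial is irreducible over Q: it has no rational root (each ±√185 ± √273 is irrational), and any factorization into two quadratics over Q would force √(50505) ∈ Q (pairing opposite roots) or √185, √273 ∈ Q (other pairings), all impossible. Hence [Q(γ):Q] = 4 = [Q(√185, √273):Q], so Q(γ) = Q(√185, √273).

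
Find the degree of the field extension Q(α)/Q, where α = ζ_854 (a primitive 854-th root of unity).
[Q(α):Q] = 360

The minimal polynomial of ζ_854 over Q is the 854-th cyclotomic polynomial Φ_854(x), which is irreducible over Q and has degree φ(854) = 360. Hence [Q(α):Q] = φ(854) = 360.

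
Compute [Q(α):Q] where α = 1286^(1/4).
[Q(α):Q] = 4

α is a root of x^4 - 1286. By Eisenstein's criterion at the prime p = 2 (which divides the constant term 1286 but p^2 = 4 does not, since 1286 is squarefree), x^4 - 1286 is irreducible over Q. Hence [Q(α):Q] = 4.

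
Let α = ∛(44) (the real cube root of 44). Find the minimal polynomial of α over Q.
m_α(x) = x^3 - 44

α satisfies α^3 = 44, so x^3 - 44 annihilates α. By the rational root test, a rational root p/q (in lowest terms) of x^3 - 44 would satisfy p^3 = 44 q^3, forcing q = 1 and p^3 = 44; but 44 is not a perfect cube, contradiction. A monic cubic over Q with no rational root is irreducible (any nontrivial factorization would include a linear factor). Hence x^3 - 44 is the minimal polynomial of α, and in particular [Q(α):Q] = 3.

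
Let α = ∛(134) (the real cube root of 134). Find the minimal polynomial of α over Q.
m_α(x) = x^3 - 134

α satisfies α^3 = 134, so x^3 - 134 annihilates α. By the rational root test, a rational root p/q (in lowest terms) of x^3 - 134 would satisfy p^3 = 134 q^3, forcing q = 1 and p^3 = 134; but 134 is not a perfect cube, contradiction. A monic cubic over Q with no rational root is irreducible (any nontrivial factorization would include a linear factor). Hence x^3 - 134 is the minimal polynomial of α, and in particular [Q(α):Q] = 3.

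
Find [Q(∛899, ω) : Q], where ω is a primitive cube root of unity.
[Q(∛899, ω) : Q] = 6

[Q(∛899):Q] = 3 (min poly x^3 - 899, irreducible since 899 is not a perfect cube). [Q(ω):Q] = 2 (min poly x^2 + x + 1). Since Q(∛899) ⊂ R and ω ∉ R, we have ω ∉ Q(∛899), so x^2 + x + 1 remains irreducible over Q(∛899) and [Q(∛899, ω) : Q(∛899)] = 2. By the tower law, [Q(∛899, ω) : Q] = 3 · 2 = 6. (In fact Q(∛899, ω) is the splitting field of x^3 - 899 over Q.)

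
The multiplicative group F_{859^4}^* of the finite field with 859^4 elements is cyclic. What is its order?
|F_{859^4}^*| = 544468370160

F_{859^4} has 859^4 = 544468370161 elements; its multiplicative group consists of all nonzero elements, so |F_{859^4}^*| = 544468370161 - 1 = 544468370160. (It is cyclic since any finite subgroup of the multiplicative group of a field is cyclic.)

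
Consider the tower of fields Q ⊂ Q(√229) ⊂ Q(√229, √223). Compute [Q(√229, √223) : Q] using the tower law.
[Q(√229, √223) : Q] = 4

[Q(√229):Q] = 2 (min poly x^2 - 229, irreducible since 229 is squarefree > 1). For the top step, suppose √223 ∈ Q(√229), say √223 = c + d√229 with c, d ∈ Q. Squaring: 223 = c^2 + 229d^2 + 2cd√229. Since √229 ∉ Q this forces 2cd = 0. If d = 0 then √223 = c ∈ Q, contradicting 223 squarefree > 1. If c = 0 then 223 = 229d^2, so 229·223 = (229d)^2 is a perfect square in Q — but 229·223 = 51067 is not a perfect square (since 229 and 223 are distinct squarefree integers). Contradiction. Hence √223 ∉ Q(√229), so x^2 - 223 stays irreducible over Q(√229) and [Q(√229, √223) : Q(√229)] = 2. By the tower law, [Q(√229, √223) : Q] = 2 · 2 = 4.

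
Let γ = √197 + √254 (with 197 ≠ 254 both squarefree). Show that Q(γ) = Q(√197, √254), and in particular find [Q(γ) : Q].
[Q(γ) : Q] = 4 (equivalently, Q(γ) = Q(√197, √254))

Obviously Q(γ) ⊆ Q(√197, √254), and [Q(√197, √254):Q] = 4 (since 197, 254 are distinct squarefree integers > 1 with 50038 not a perfect square). To show equality we compute the minimal polynomial of γ. From γ = √197 + √254: γ^2 = 197 + 2√(50038) + 254 = 451 + 2√(50038), so γ^2 - 451 = 2√(50038); squaring, (γ^2 - 451)^2 = 4·50038, i.e. γ^4 - 902γ^2 + 203401 - 200152 = 0, i.e. γ^4 - 902γ^2 + 3249 = 0. So γ is a root of x^4 - 902x^2 + 3249. This polynomial is irreducible over Q: it has no rational root (each ±√197 ± √254 is irrational), and any factorization into two quadratics over Q would force √(50038) ∈ Q (pairing opposite roots) or √197, √254 ∈ Q (other pairings), all impossible. Hence [Q(γ):Q] = 4 = [Q(√197, √254):Q], so Q(γ) = Q(√197, √254).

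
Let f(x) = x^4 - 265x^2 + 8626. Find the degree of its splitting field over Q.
[K : Q] = 4

Solving the quadratic in x^2: x^2 = (265 ± √(265^2 - 4·8626))/2 = (265 ± √35721)/2 = (265 ± 189)/2, giving x^2 = 38 or x^2 = 227. So f(x) = (x^2 - 38)(x^2 - 227) and the roots of f are ±√38, ±√227. Hence the splitting field is K = Q(√38, √227). Since 38 and 227 are distinct squarefree integers > 1, their product 8626 is not a perfect square, so √227 ∉ Q(√38). By the tower law [K:Q] = [Q(√38,√227):Q(√38)] · [Q(√38):Q] = 2 · 2 = 4.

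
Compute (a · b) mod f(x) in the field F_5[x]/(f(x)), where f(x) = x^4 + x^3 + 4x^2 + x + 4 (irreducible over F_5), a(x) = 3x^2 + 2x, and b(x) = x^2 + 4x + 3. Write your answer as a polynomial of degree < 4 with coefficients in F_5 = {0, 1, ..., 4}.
a · b ≡ x^3 + 3x + 3 (mod f(x))

Multiply in F_5[x]: a(x)·b(x) = (3x^2 + 2x)·(x^2 + 4x + 3) = 3x^4 + 4x^3 + 2x^2 + x. This has degree ≥ 4, so divide by f(x) over F_5: 3x^4 + 4x^3 + 2x^2 + x = (3)·(x^4 + x^3 + 4x^2 + x + 4) + (x^3 + 3x + 3). Hence a·b ≡ x^3 + 3x + 3 (mod f). (F_5[x]/(f) is a field with 5^4 = 625 elements since f is irreducible of degree 4.)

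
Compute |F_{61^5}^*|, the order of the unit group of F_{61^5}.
|F_{61^5}^*| = 844596300

F_{61^5} has 61^5 = 844596301 elements; its multiplicative group consists of all nonzero elements, so |F_{61^5}^*| = 844596301 - 1 = 844596300. (It is cyclic since any finite subgroup of the multiplicative group of a field is cyclic.)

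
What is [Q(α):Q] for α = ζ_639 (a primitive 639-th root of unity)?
[Q(α):Q] = 420

The minimal polynomial of ζ_639 over Q is the 639-th cyclotomic polynomial Φ_639(x), which is irreducible over Q and has degree φ(639) = 420. Hence [Q(α):Q] = φ(639) = 420.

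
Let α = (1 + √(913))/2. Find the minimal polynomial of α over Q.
m_α(x) = x^2 - x - 228

From 2α - 1 = √(913), squaring gives (2α - 1)^2 = 913, i.e. 4α^2 - 4α + 1 = 913, so α^2 - α + (1 - 913)/4 = 0. Since 913 ≡ 1 (mod 4), (1 - 913)/4 = -228 ∈ Z. The polynomial x^2 - x - 228 has discriminant 1 - 4·(-228) = 913, which is not a perfect square in Q (d = 913 is squarefree and ≠ 1), so x^2 - x - 228 is irreducible over Q. It is the minimal polynomial of α.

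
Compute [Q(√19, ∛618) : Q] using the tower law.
[Q(√19, ∛618) : Q] = 6

Let L = Q(√19, ∛618). Since Q(√19) ⊂ L and [Q(√19):Q] = 2, the tower law gives 2 | [L:Q]. Likewise Q(∛618) ⊂ L with [Q(∛618):Q] = 3 (because 618 is not a perfect cube), so 3 | [L:Q]. As gcd(2,3) = 1, [L:Q] is divisible by 6. Conversely L is generated over Q by √19 and ∛618, so [L:Q] ≤ 2·3 = 6. Therefore [Q(√19, ∛618) : Q] = 6.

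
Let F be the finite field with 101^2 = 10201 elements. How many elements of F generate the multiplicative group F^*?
There are φ(10200) = 2560 primitive elements

F_q^* is cyclic of order q - 1 = 10200. A cyclic group of order m has exactly φ(m) generators. Here m = 10200 = 2^3 · 3 · 5^2 · 17, so the number of primitive elements is φ(10200) = 2560.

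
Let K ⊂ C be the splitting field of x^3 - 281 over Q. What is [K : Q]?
[K : Q] = 6

The roots of x^3 - 281 are ∛281, ω∛281, ω^2∛281 where ω = e^(2πi/3) is a primitive cube root of unity, so K = Q(∛281, ω). Now [Q(∛281):Q] = 3 (since 281 is not a perfect cube, x^3 - 281 is irreducible) and [Q(ω):Q] = 2. Both 2 and 3 divide [K:Q], and [K:Q] ≤ 3·2 = 6, so [K:Q] = 6. (Equivalently: Q(∛281) ⊂ R but ω ∉ R, so [K : Q(∛281)] = 2.)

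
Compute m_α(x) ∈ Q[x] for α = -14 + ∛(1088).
m_α(x) = x^3 + 42x^2 + 588x + 1656

Set β = α + 14 = ∛(1088), so β^3 = 1088. Then (α + 14)^3 - 1088 = 0, i.e. α is a root of g(x) = (x + 14)^3 - 1088 = x^3 + 42x^2 + 588x + 1656. Since g(x) = h(x + 14) where h(x) = x^3 - 1088, and h is irreducible over Q (because 1088 is not a perfect cube, so h has no rational root, and a monic cubic with no rational root is irreducible), g is also irreducible (irreducibility is preserved under the substitution x → x + 14). Hence m_α(x) = x^3 + 42x^2 + 588x + 1656.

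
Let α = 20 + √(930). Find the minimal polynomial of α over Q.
m_α(x) = x^2 - 40x - 530

From α - 20 = √(930), squaring gives (α - 20)^2 = 930, i.e. α^2 - 40α + 400 = 930, so α^2 - 40α - 530 = 0. The discriminant of x^2 - 40x - 530 is (-40)^2 - 4·(-530) = 1600 + 2120 = 3720, and 4·(930) is not a perfect square in Q since 930 is squarefree and ≠ 1. Hence x^2 - 40x - 530 is irreducible over Q and is the minimal polynomial of α.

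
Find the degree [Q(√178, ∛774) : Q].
[Q(√178, ∛774) : Q] = 6

Let L = Q(√178, ∛774). Since Q(√178) ⊂ L and [Q(√178):Q] = 2, the tower law gives 2 | [L:Q]. Likewise Q(∛774) ⊂ L with [Q(∛774):Q] = 3 (because 774 is not a perfect cube), so 3 | [L:Q]. As gcd(2,3) = 1, [L:Q] is divisible by 6. Conversely L is generated over Q by √178 and ∛774, so [L:Q] ≤ 2·3 = 6. Therefore [Q(√178, ∛774) : Q] = 6.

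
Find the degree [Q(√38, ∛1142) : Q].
[Q(√38, ∛1142) : Q] = 6

Let L = Q(√38, ∛1142). Since Q(√38) ⊂ L and [Q(√38):Q] = 2, the tower law gives 2 | [L:Q]. Likewise Q(∛1142) ⊂ L with [Q(∛1142):Q] = 3 (because 1142 is not a perfect cube), so 3 | [L:Q]. As gcd(2,3) = 1, [L:Q] is divisible by 6. Conversely L is generated over Q by √38 and ∛1142, so [L:Q] ≤ 2·3 = 6. Therefore [Q(√38, ∛1142) : Q] = 6.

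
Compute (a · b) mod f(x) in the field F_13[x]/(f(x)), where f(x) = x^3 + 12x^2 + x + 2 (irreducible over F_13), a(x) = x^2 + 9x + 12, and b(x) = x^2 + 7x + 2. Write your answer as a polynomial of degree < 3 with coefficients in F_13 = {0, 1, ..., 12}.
a · b ≡ 2x^2 + 5x + 3 (mod f(x))

Multiply in F_13[x]: a(x)·b(x) = (x^2 + 9x + 12)·(x^2 + 7x + 2) = x^4 + 3x^3 + 12x^2 + 11x + 11. This has degree ≥ 3, so divide by f(x) over F_13: x^4 + 3x^3 + 12x^2 + 11x + 11 = (x + 4)·(x^3 + 12x^2 + x + 2) + (2x^2 + 5x + 3). Hence a·b ≡ 2x^2 + 5x + 3 (mod f). (F_13[x]/(f) is a field with 13^3 = 2197 elements since f is irreducible of degree 3.)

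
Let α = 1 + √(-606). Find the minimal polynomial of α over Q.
m_α(x) = x^2 - 2x + 607

From α - 1 = √(-606), squaring gives (α - 1)^2 = -606, i.e. α^2 - 2α + 1 = -606, so α^2 - 2α + 607 = 0. The discriminant of x^2 - 2x + 607 is (-2)^2 - 4·(607) = 4 - 2428 = -2424, and 4·(-606) is not a perfect square in Q since -606 is squarefree and ≠ 1. Hence x^2 - 2x + 607 is irreducible over Q and is the minimal polynomial of α.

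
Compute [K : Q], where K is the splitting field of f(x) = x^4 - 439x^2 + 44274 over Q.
[K : Q] = 4

Solving the quadratic in x^2: x^2 = (439 ± √(439^2 - 4·44274))/2 = (439 ± √15625)/2 = (439 ± 125)/2, giving x^2 = 282 or x^2 = 157. So f(x) = (x^2 - 282)(x^2 - 157) and the roots of f are ±√282, ±√157. Hence the splitting field is K = Q(√282, √157). Since 282 and 157 are distinct squarefree integers > 1, their product 44274 is not a perfect square, so √157 ∉ Q(√282). By the tower law [K:Q] = [Q(√282,√157):Q(√282)] · [Q(√282):Q] = 2 · 2 = 4.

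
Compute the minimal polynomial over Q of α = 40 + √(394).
m_α(x) = x^2 - 80x + 1206

From α - 40 = √(394), squaring gives (α - 40)^2 = 394, i.e. α^2 - 80α + 1600 = 394, so α^2 - 80α + 1206 = 0. The discriminant of x^2 - 80x + 1206 is (-80)^2 - 4·(1206) = 6400 - 4824 = 1576, and 4·(394) is not a perfect square in Q since 394 is squarefree and ≠ 1. Hence x^2 - 80x + 1206 is irreducible over Q and is the minimal polynomial of α.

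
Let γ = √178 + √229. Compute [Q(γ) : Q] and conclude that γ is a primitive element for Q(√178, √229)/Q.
[Q(γ) : Q] = 4 (equivalently, Q(γ) = Q(√178, √229))

Obviously Q(γ) ⊆ Q(√178, √229), and [Q(√178, √229):Q] = 4 (since 178, 229 are distinct squarefree integers > 1 with 40762 not a perfect square). To show equality we compute the minimal polynomial of γ. From γ = √178 + √229: γ^2 = 178 + 2√(40762) + 229 = 407 + 2√(40762), so γ^2 - 407 = 2√(40762); squaring, (γ^2 - 407)^2 = 4·40762, i.e. γ^4 - 814γ^2 + 165649 - 163048 = 0, i.e. γ^4 - 814γ^2 + 2601 = 0. So γ is a root of x^4 - 814x^2 + 2601. This polynomial is irreducible over Q: it has no rational root (each ±√178 ± √229 is irrational), and any factorization into two quadratics over Q would force √(40762) ∈ Q (pairing opposite roots) or √178, √229 ∈ Q (other pairings), all impossible. Hence [Q(γ):Q] = 4 = [Q(√178, √229):Q], so Q(γ) = Q(√178, √229).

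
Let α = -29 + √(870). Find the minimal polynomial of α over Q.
m_α(x) = x^2 + 58x - 29

From α + 29 = √(870), squaring gives (α + 29)^2 = 870, i.e. α^2 + 58α + 841 = 870, so α^2 + 58α - 29 = 0. The discriminant of x^2 + 58x - 29 is (58)^2 - 4·(-29) = 3364 + 116 = 3480, and 4·(870) is not a perfect square in Q since 870 is squarefree and ≠ 1. Hence x^2 + 58x - 29 is irreducible over Q and is the minimal polynomial of α.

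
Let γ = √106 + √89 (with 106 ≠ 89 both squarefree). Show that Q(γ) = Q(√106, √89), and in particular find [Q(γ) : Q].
[Q(γ) : Q] = 4 (equivalently, Q(γ) = Q(√106, √89))

Obviously Q(γ) ⊆ Q(√106, √89), and [Q(√106, √89):Q] = 4 (since 106, 89 are distinct squarefree integers > 1 with 9434 not a perfect square). To show equality we compute the minimal polynomial of γ. From γ = √106 + √89: γ^2 = 106 + 2√(9434) + 89 = 195 + 2√(9434), so γ^2 - 195 = 2√(9434); squaring, (γ^2 - 195)^2 = 4·9434, i.e. γ^4 - 390γ^2 + 38025 - 37736 = 0, i.e. γ^4 - 390γ^2 + 289 = 0. So γ is a root of x^4 - 390x^2 + 289. This polynomial is irreducible over Q: it has no rational root (each ±√106 ± √89 is irrational), and any factorization into two quadratics over Q would force √(9434) ∈ Q (pairing opposite roots) or √106, √89 ∈ Q (other pairings), all impossible. Hence [Q(γ):Q] = 4 = [Q(√106, √89):Q], so Q(γ) = Q(√106, √89).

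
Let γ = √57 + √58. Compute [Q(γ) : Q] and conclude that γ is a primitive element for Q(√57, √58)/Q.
[Q(γ) : Q] = 4 (equivalently, Q(γ) = Q(√57, √58))

Obviously Q(γ) ⊆ Q(√57, √58), and [Q(√57, √58):Q] = 4 (since 57, 58 are distinct squarefree integers > 1 with 3306 not a perfect square). To show equality we compute the minimal polynomial of γ. From γ = √57 + √58: γ^2 = 57 + 2√(3306) + 58 = 115 + 2√(3306), so γ^2 - 115 = 2√(3306); squaring, (γ^2 - 115)^2 = 4·3306, i.e. γ^4 - 230γ^2 + 13225 - 13224 = 0, i.e. γ^4 - 230γ^2 + 1 = 0. So γ is a root of x^4 - 230x^2 + 1. This polynomial is irreducible over Q: it has no rational root (each ±√57 ± √58 is irrational), and any factorization into two quadratics over Q would force √(3306) ∈ Q (pairing opposite roots) or √57, √58 ∈ Q (other pairings), all impossible. Hence [Q(γ):Q] = 4 = [Q(√57, √58):Q], so Q(γ) = Q(√57, √58).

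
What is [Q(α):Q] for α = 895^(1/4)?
[Q(α):Q] = 4

α is a root of x^4 - 895. By Eisenstein's criterion at the prime p = 5 (which divides the constant term 895 but p^2 = 25 does not, since 895 is squarefree), x^4 - 895 is irreducible over Q. Hence [Q(α):Q] = 4.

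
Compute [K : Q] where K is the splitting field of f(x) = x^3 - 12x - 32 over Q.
[K : Q] = 6

By the rational root test, any rational root of the monic integer polynomial f(x) = x^3 - 12x - 32 must be an integer dividing the constant term -32, i.e. one of ±{1, 2, 4, 8, 16, 32}. Evaluating: f(1) = -43, f(-1) = -21, f(2) = -48, f(-2) = -16, f(4) = -16, f(-4) = -48, f(8) = 384, f(-8) = -448, f(16) = 3872, f(-16) = -3936, f(32) = 32352, f(-32) = -32416; none is 0, so f has no rational root and is therefore irreducible over Q (a cubic with no linear factor over a field is irreducible). For an irreducible cubic, the Galois group is A_3 or S_3 according as the discriminant disc(f) = -4a^3 - 27b^2 = -4·(-12)^3 - 27·(-32)^2 = -20736 is or is not a square in Q. Here disc(f) = -20736 is not a perfect square in Q, so the Galois group of f over Q is not contained in A_3 and must be all of S_3. The splitting field has degree |S_3| = 6 over Q, so [K : Q] = 6.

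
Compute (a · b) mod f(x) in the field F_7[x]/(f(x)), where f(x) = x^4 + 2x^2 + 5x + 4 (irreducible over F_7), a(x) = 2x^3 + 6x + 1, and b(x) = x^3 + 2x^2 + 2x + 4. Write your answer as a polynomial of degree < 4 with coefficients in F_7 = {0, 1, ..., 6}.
a · b ≡ 3x^3 + 2x^2 + x + 1 (mod f(x))

Multiply in F_7[x]: a(x)·b(x) = (2x^3 + 6x + 1)·(x^3 + 2x^2 + 2x + 4) = 2x^6 + 4x^5 + 3x^4 + 5x + 4. This has degree ≥ 4, so divide by f(x) over F_7: 2x^6 + 4x^5 + 3x^4 + 5x + 4 = (2x^2 + 4x + 6)·(x^4 + 2x^2 + 5x + 4) + (3x^3 + 2x^2 + x + 1). Hence a·b ≡ 3x^3 + 2x^2 + x + 1 (mod f). (F_7[x]/(f) is a field with 7^4 = 2401 elements since f is irreducible of degree 4.)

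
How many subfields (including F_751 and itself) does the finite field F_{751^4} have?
F_{751^4} has 3 subfields

The subfields of F_{p^n} are exactly the fields F_{p^d} for d | n (each is the fixed field of the unique index-d subgroup of Gal(F_{p^n}/F_p) ≅ Z/nZ). The divisors of n = 4 are {1, 2, 4}, giving 3 subfields: F_{751^1}, F_{751^2}, F_{751^4}.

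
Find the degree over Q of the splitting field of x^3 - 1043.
[K : Q] = 6

The roots of x^3 - 1043 are ∛1043, ω∛1043, ω^2∛1043 where ω = e^(2πi/3) is a primitive cube root of unity, so K = Q(∛1043, ω). Now [Q(∛1043):Q] = 3 (since 1043 is not a perfect cube, x^3 - 1043 is irreducible) and [Q(ω):Q] = 2. Both 2 and 3 divide [K:Q], and [K:Q] ≤ 3·2 = 6, so [K:Q] = 6. (Equivalently: Q(∛1043) ⊂ R but ω ∉ R, so [K : Q(∛1043)] = 2.)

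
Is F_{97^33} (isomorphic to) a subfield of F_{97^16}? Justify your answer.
No: F_{97^33} is not a subfield of F_{97^16}

F_{p^m} embeds in F_{p^n} iff m | n. Here 33 ∤ 16 (since 16 = 0·33 + 16 with remainder 16 ≠ 0), so F_{97^33} is not a subfield of F_{97^16}. Equivalently: if it were, the tower law would give 33 = [F_{97^33}:F_97] dividing [F_{97^16}:F_97] = 16, contradiction.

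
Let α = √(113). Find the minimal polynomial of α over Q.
m_α(x) = x^2 - 113

α satisfies α^2 - 113 = 0, so x^2 - 113 annihilates α. Since d = 113 is squarefree and ≠ 1, it is not a perfect square in Q, so x^2 - 113 has no rational root and is therefore irreducible over Q (a degree-2 polynomial over a field is irreducible iff it has no root). Hence m_α(x) = x^2 - 113.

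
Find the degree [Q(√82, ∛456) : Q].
[Q(√82, ∛456) : Q] = 6

Let L = Q(√82, ∛456). Since Q(√82) ⊂ L and [Q(√82):Q] = 2, the tower law gives 2 | [L:Q]. Likewise Q(∛456) ⊂ L with [Q(∛456):Q] = 3 (because 456 is not a perfect cube), so 3 | [L:Q]. As gcd(2,3) = 1, [L:Q] is divisible by 6. Conversely L is generated over Q by √82 and ∛456, so [L:Q] ≤ 2·3 = 6. Therefore [Q(√82, ∛456) : Q] = 6.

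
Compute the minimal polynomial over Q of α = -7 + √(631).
m_α(x) = x^2 + 14x - 582

From α + 7 = √(631), squaring gives (α + 7)^2 = 631, i.e. α^2 + 14α + 49 = 631, so α^2 + 14α - 582 = 0. The discriminant of x^2 + 14x - 582 is (14)^2 - 4·(-582) = 196 + 2328 = 2524, and 4·(631) is not a perfect square in Q since 631 is squarefree and ≠ 1. Hence x^2 + 14x - 582 is irreducible over Q and is the minimal polynomial of α.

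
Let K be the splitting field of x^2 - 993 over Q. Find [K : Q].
[K : Q] = 2

f(x) = x^2 - 993 factors as (x - √993)(x + √993). The splitting field is K = Q(√993). Since 993 is squarefree and > 1, it is not a perfect square, so x^2 - 993 is irreducible over Q and [Q(√993) : Q] = 2. Hence [K : Q] = 2.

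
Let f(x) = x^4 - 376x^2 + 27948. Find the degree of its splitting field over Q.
[K : Q] = 4

Solving the quadratic in x^2: x^2 = (376 ± √(376^2 - 4·27948))/2 = (376 ± √29584)/2 = (376 ± 172)/2, giving x^2 = 102 or x^2 = 274. So f(x) = (x^2 - 102)(x^2 - 274) and the roots of f are ±√102, ±√274. Hence the splitting field is K = Q(√102, √274). Since 102 and 274 are distinct squarefree integers > 1, their product 27948 is not a perfect square, so √274 ∉ Q(√102). By the tower law [K:Q] = [Q(√102,√274):Q(√102)] · [Q(√102):Q] = 2 · 2 = 4.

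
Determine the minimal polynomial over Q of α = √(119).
m_α(x) = x^2 - 119

α satisfies α^2 - 119 = 0, so x^2 - 119 annihilates α. Since d = 119 is squarefree and ≠ 1, it is not a perfect square in Q, so x^2 - 119 has no rational root and is therefore irreducible over Q (a degree-2 polynomial over a field is irreducible iff it has no root). Hence m_α(x) = x^2 - 119.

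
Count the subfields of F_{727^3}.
F_{727^3} has 2 subfields

The subfields of F_{p^n} are exactly the fields F_{p^d} for d | n (each is the fixed field of the unique index-d subgroup of Gal(F_{p^n}/F_p) ≅ Z/nZ). The divisors of n = 3 are {1, 3}, giving 2 subfields: F_{727^1}, F_{727^3}.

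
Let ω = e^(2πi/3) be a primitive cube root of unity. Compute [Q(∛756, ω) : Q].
[Q(∛756, ω) : Q] = 6

[Q(∛756):Q] = 3 (min poly x^3 - 756, irreducible since 756 is not a perfect cube). [Q(ω):Q] = 2 (min poly x^2 + x + 1). Since Q(∛756) ⊂ R and ω ∉ R, we have ω ∉ Q(∛756), so x^2 + x + 1 remains irreducible over Q(∛756) and [Q(∛756, ω) : Q(∛756)] = 2. By the tower law, [Q(∛756, ω) : Q] = 3 · 2 = 6. (In fact Q(∛756, ω) is the splitting field of x^3 - 756 over Q.)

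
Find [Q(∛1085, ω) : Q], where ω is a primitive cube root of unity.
[Q(∛1085, ω) : Q] = 6

[Q(∛1085):Q] = 3 (min poly x^3 - 1085, irreducible since 1085 is not a perfect cube). [Q(ω):Q] = 2 (min poly x^2 + x + 1). Since Q(∛1085) ⊂ R and ω ∉ R, we have ω ∉ Q(∛1085), so x^2 + x + 1 remains irreducible over Q(∛1085) and [Q(∛1085, ω) : Q(∛1085)] = 2. By the tower law, [Q(∛1085, ω) : Q] = 3 · 2 = 6. (In fact Q(∛1085, ω) is the splitting field of x^3 - 1085 over Q.)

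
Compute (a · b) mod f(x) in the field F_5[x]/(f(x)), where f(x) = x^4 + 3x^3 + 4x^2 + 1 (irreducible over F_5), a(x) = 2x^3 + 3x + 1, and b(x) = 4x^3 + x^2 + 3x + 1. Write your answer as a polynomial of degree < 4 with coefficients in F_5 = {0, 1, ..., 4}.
a · b ≡ x^3 + 4x^2 + 3x + 4 (mod f(x))

Multiply in F_5[x]: a(x)·b(x) = (2x^3 + 3x + 1)·(4x^3 + x^2 + 3x + 1) = 3x^6 + 2x^5 + 3x^4 + 4x^3 + x + 1. This has degree ≥ 4, so divide by f(x) over F_5: 3x^6 + 2x^5 + 3x^4 + 4x^3 + x + 1 = (3x^2 + 3x + 2)·(x^4 + 3x^3 + 4x^2 + 1) + (x^3 + 4x^2 + 3x + 4). Hence a·b ≡ x^3 + 4x^2 + 3x + 4 (mod f). (F_5[x]/(f) is a field with 5^4 = 625 elements since f is irreducible of degree 4.)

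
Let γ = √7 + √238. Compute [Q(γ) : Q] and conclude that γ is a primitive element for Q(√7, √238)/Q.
[Q(γ) : Q] = 4 (equivalently, Q(γ) = Q(√7, √238))

Obviously Q(γ) ⊆ Q(√7, √238), and [Q(√7, √238):Q] = 4 (since 7, 238 are distinct squarefree integers > 1 with 1666 not a perfect square). To show equality we compute the minimal polynomial of γ. From γ = √7 + √238: γ^2 = 7 + 2√(1666) + 238 = 245 + 2√(1666), so γ^2 - 245 = 2√(1666); squaring, (γ^2 - 245)^2 = 4·1666, i.e. γ^4 - 490γ^2 + 60025 - 6664 = 0, i.e. γ^4 - 490γ^2 + 53361 = 0. So γ is a root of x^4 - 490x^2 + 53361. This polynomial is irreducible over Q: it has no rational root (each ±√7 ± √238 is irrational), and any factorization into two quadratics over Q would force √(1666) ∈ Q (pairing opposite roots) or √7, √238 ∈ Q (other pairings), all impossible. Hence [Q(γ):Q] = 4 = [Q(√7, √238):Q], so Q(γ) = Q(√7, √238).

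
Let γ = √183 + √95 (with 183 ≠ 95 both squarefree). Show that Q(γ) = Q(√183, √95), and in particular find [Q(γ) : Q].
[Q(γ) : Q] = 4 (equivalently, Q(γ) = Q(√183, √95))

Obviously Q(γ) ⊆ Q(√183, √95), and [Q(√183, √95):Q] = 4 (since 183, 95 are distinct squarefree integers > 1 with 17385 not a perfect square). To show equality we compute the minimal polynomial of γ. From γ = √183 + √95: γ^2 = 183 + 2√(17385) + 95 = 278 + 2√(17385), so γ^2 - 278 = 2√(17385); squaring, (γ^2 - 278)^2 = 4·17385, i.e. γ^4 - 556γ^2 + 77284 - 69540 = 0, i.e. γ^4 - 556γ^2 + 7744 = 0. So γ is a root of x^4 - 556x^2 + 7744. This polynomial is irreducible over Q: it has no rational root (each ±√183 ± √95 is irrational), and any factorization into two quadratics over Q would force √(17385) ∈ Q (pairing opposite roots) or √183, √95 ∈ Q (other pairings), all impossible. Hence [Q(γ):Q] = 4 = [Q(√183, √95):Q], so Q(γ) = Q(√183, √95).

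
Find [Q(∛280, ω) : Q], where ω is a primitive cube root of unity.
[Q(∛280, ω) : Q] = 6

[Q(∛280):Q] = 3 (min poly x^3 - 280, irreducible since 280 is not a perfect cube). [Q(ω):Q] = 2 (min poly x^2 + x + 1). Since Q(∛280) ⊂ R and ω ∉ R, we have ω ∉ Q(∛280), so x^2 + x + 1 remains irreducible over Q(∛280) and [Q(∛280, ω) : Q(∛280)] = 2. By the tower law, [Q(∛280, ω) : Q] = 3 · 2 = 6. (In fact Q(∛280, ω) is the splitting field of x^3 - 280 over Q.)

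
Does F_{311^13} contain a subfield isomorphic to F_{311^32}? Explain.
No: F_{311^32} is not a subfield of F_{311^13}

F_{p^m} embeds in F_{p^n} iff m | n. Here 32 ∤ 13 (since 13 = 0·32 + 13 with remainder 13 ≠ 0), so F_{311^32} is not a subfield of F_{311^13}. Equivalently: if it were, the tower law would give 32 = [F_{311^32}:F_311] dividing [F_{311^13}:F_311] = 13, contradiction.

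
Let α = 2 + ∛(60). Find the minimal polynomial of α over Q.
m_α(x) = x^3 - 6x^2 + 12x - 68

Set β = α - 2 = ∛(60), so β^3 = 60. Then (α - 2)^3 - 60 = 0, i.e. α is a root of g(x) = (x - 2)^3 - 60 = x^3 - 6x^2 + 12x - 68. Since g(x) = h(x - 2) where h(x) = x^3 - 60, and h is irreducible over Q (because 60 is not a perfect cube, so h has no rational root, and a monic cubic with no rational root is irreducible), g is also irreducible (irreducibility is preserved under the substitution x → x - 2). Hence m_α(x) = x^3 - 6x^2 + 12x - 68.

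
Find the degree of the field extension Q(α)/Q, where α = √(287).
[Q(α):Q] = 2

[Q(α):Q] equals the degree of the minimal polynomial of α. Here α^2 = 287 and x^2 - 287 is irreducible (d = 287 is squarefree, ≠ 1, hence not a square), so deg(m_α) = 2. Thus [Q(α):Q] = 2.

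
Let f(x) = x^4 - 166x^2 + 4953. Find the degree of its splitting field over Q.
[K : Q] = 4

Solving the quadratic in x^2: x^2 = (166 ± √(166^2 - 4·4953))/2 = (166 ± √7744)/2 = (166 ± 88)/2, giving x^2 = 127 or x^2 = 39. So f(x) = (x^2 - 127)(x^2 - 39) and the roots of f are ±√127, ±√39. Hence the splitting field is K = Q(√127, √39). Since 127 and 39 are distinct squarefree integers > 1, their product 4953 is not a perfect square, so √39 ∉ Q(√127). By the tower law [K:Q] = [Q(√127,√39):Q(√127)] · [Q(√127):Q] = 2 · 2 = 4.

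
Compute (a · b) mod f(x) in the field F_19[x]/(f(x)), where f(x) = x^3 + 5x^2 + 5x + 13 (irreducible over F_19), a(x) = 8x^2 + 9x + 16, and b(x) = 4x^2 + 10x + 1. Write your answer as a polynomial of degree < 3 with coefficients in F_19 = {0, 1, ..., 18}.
a · b ≡ 13x^2 + 11x + 18 (mod f(x))

Multiply in F_19[x]: a(x)·b(x) = (8x^2 + 9x + 16)·(4x^2 + 10x + 1) = 13x^4 + 2x^3 + 10x^2 + 17x + 16. This has degree ≥ 3, so divide by f(x) over F_19: 13x^4 + 2x^3 + 10x^2 + 17x + 16 = (13x + 13)·(x^3 + 5x^2 + 5x + 13) + (13x^2 + 11x + 18). Hence a·b ≡ 13x^2 + 11x + 18 (mod f). (F_19[x]/(f) is a field with 19^3 = 6859 elements since f is irreducible of degree 3.)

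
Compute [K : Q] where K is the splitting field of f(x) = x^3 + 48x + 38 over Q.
[K : Q] = 6

By the rational root test, any rational root of the monic integer polynomial f(x) = x^3 + 48x + 38 must be an integer dividing the constant term 38, i.e. one of ±{1, 2, 19, 38}. Evaluating: f(1) = 87, f(-1) = -11, f(2) = 142, f(-2) = -66, f(19) = 7809, f(-19) = -7733, f(38) = 56734, f(-38) = -56658; none is 0, so f has no rational root and is therefore irreducible over Q (a cubic with no linear factor over a field is irreducible). For an irreducible cubic, the Galois group is A_3 or S_3 according as the discriminant disc(f) = -4a^3 - 27b^2 = -4·(48)^3 - 27·(38)^2 = -481356 is or is not a square in Q. Here disc(f) = -481356 is not a perfect square in Q, so the Galois group of f over Q is not contained in A_3 and must be all of S_3. The splitting field has degree |S_3| = 6 over Q, so [K : Q] = 6.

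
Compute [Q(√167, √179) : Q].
[Q(√167, √179) : Q] = 4

[Q(√167):Q] = 2 (min poly x^2 - 167, irreducible since 167 is squarefree > 1). For the top step, suppose √179 ∈ Q(√167), say √179 = c + d√167 with c, d ∈ Q. Squaring: 179 = c^2 + 167d^2 + 2cd√167. Since √167 ∉ Q this forces 2cd = 0. If d = 0 then √179 = c ∈ Q, contradicting 179 squarefree > 1. If c = 0 then 179 = 167d^2, so 167·179 = (167d)^2 is a perfect square in Q — but 167·179 = 29893 is not a perfect square (since 167 and 179 are distinct squarefree integers). Contradiction. Hence √179 ∉ Q(√167), so x^2 - 179 stays irreducible over Q(√167) and [Q(√167, √179) : Q(√167)] = 2. By the tower law, [Q(√167, √179) : Q] = 2 · 2 = 4.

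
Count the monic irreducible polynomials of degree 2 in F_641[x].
There are 205120 monic irreducible polynomials of degree 2 over F_641

Each element of F_{641^2} that lies in no proper subfield is a root of exactly one monic irreducible of degree 2 over F_641, and each such polynomial has 2 distinct roots in F_{641^2}. By Möbius inversion the count is N_641(2) = (1/2) Σ_{d|2} μ(2/d) · 641^d = (1/2)(μ(2)·641^1 + μ(1)·641^2) = 410240/2 = 205120.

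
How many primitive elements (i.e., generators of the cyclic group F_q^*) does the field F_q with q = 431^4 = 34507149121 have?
There are φ(34507149120) = 8928976896 primitive elements

F_q^* is cyclic of order q - 1 = 34507149120. A cyclic group of order m has exactly φ(m) generators. Here m = 34507149120 = 2^6 · 3^3 · 5 · 43 · 293 · 317, so the number of primitive elements is φ(34507149120) = 8928976896.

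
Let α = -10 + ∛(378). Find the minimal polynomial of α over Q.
m_α(x) = x^3 + 30x^2 + 300x + 622

Set β = α + 10 = ∛(378), so β^3 = 378. Then (α + 10)^3 - 378 = 0, i.e. α is a root of g(x) = (x + 10)^3 - 378 = x^3 + 30x^2 + 300x + 622. Since g(x) = h(x + 10) where h(x) = x^3 - 378, and h is irreducible over Q (because 378 is not a perfect cube, so h has no rational root, and a monic cubic with no rational root is irreducible), g is also irreducible (irreducibility is preserved under the substitution x → x + 10). Hence m_α(x) = x^3 + 30x^2 + 300x + 622.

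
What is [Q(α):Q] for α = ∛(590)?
[Q(α):Q] = 3

The minimal polynomial of α is x^3 - 590, irreducible over Q since 590 is not a perfect cube (so x^3 - 590 has no rational root). Hence [Q(α):Q] = deg(m_α) = 3.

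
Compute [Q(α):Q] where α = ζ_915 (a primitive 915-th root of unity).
[Q(α):Q] = 480

The minimal polynomial of ζ_915 over Q is the 915-th cyclotomic polynomial Φ_915(x), which is irreducible over Q and has degree φ(915) = 480. Hence [Q(α):Q] = φ(915) = 480.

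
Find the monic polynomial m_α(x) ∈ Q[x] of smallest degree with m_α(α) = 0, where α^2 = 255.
m_α(x) = x^2 - 255

α satisfies α^2 - 255 = 0, so x^2 - 255 annihilates α. Since d = 255 is squarefree and ≠ 1, it is not a perfect square in Q, so x^2 - 255 has no rational root and is therefore irreducible over Q (a degree-2 polynomial over a field is irreducible iff it has no root). Hence m_α(x) = x^2 - 255.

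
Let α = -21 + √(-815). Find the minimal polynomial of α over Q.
m_α(x) = x^2 + 42x + 1256

From α + 21 = √(-815), squaring gives (α + 21)^2 = -815, i.e. α^2 + 42α + 441 = -815, so α^2 + 42α + 1256 = 0. The discriminant of x^2 + 42x + 1256 is (42)^2 - 4·(1256) = 1764 - 5024 = -3260, and 4·(-815) is not a perfect square in Q since -815 is squarefree and ≠ 1. Hence x^2 + 42x + 1256 is irreducible over Q and is the minimal polynomial of α.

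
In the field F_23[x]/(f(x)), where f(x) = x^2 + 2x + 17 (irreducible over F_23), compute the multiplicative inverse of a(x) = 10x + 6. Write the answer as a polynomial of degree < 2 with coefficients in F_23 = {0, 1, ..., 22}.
a(x)^(-1) ≡ 6x + 13 (mod f(x))

Since f is irreducible over F_23, F_23[x]/(f) is a field and a(x) ≠ 0 has an inverse. Apply the extended Euclidean algorithm to f(x) and a(x) in F_23[x]: f(x) = (7x + 19)·a(x) + (18). The last nonzero remainder is the constant 18 = gcd(f, a) in F_23. Back-substituting through the division chain expresses 18 = s(x)·a(x) + t(x)·f(x) with s(x) ≡ 16x + 4 (mod f), so (16x + 4)·a(x) ≡ 18 (mod f). Multiplying by 18^(-1) ≡ 9 in F_23 gives a(x)^(-1) ≡ 9·(16x + 4) ≡ 6x + 13 (mod f). Check: (10x + 6)·(6x + 13) = 14x^2 + 5x + 9 ≡ 1 (mod x^2 + 2x + 17).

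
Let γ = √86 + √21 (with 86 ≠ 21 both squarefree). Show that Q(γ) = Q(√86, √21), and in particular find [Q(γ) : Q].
[Q(γ) : Q] = 4 (equivalently, Q(γ) = Q(√86, √21))

Obviously Q(γ) ⊆ Q(√86, √21), and [Q(√86, √21):Q] = 4 (since 86, 21 are distinct squarefree integers > 1 with 1806 not a perfect square). To show equality we compute the minimal polynomial of γ. From γ = √86 + √21: γ^2 = 86 + 2√(1806) + 21 = 107 + 2√(1806), so γ^2 - 107 = 2√(1806); squaring, (γ^2 - 107)^2 = 4·1806, i.e. γ^4 - 214γ^2 + 11449 - 7224 = 0, i.e. γ^4 - 214γ^2 + 4225 = 0. So γ is a root of x^4 - 214x^2 + 4225. This polynomial is irreducible over Q: it has no rational root (each ±√86 ± √21 is irrational), and any factorization into two quadratics over Q would force √(1806) ∈ Q (pairing opposite roots) or √86, √21 ∈ Q (other pairings), all impossible. Hence [Q(γ):Q] = 4 = [Q(√86, √21):Q], so Q(γ) = Q(√86, √21).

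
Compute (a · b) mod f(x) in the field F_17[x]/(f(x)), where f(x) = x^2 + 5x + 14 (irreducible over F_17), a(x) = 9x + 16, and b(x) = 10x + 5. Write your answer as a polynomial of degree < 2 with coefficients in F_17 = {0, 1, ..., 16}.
a · b ≡ 10x + 10 (mod f(x))

Multiply in F_17[x]: a(x)·b(x) = (9x + 16)·(10x + 5) = 5x^2 + x + 12. This has degree ≥ 2, so divide by f(x) over F_17: 5x^2 + x + 12 = (5)·(x^2 + 5x + 14) + (10x + 10). Hence a·b ≡ 10x + 10 (mod f). (F_17[x]/(f) is a field with 17^2 = 289 elements since f is irreducible of degree 2.)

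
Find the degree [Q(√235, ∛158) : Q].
[Q(√235, ∛158) : Q] = 6

Let L = Q(√235, ∛158). Since Q(√235) ⊂ L and [Q(√235):Q] = 2, the tower law gives 2 | [L:Q]. Likewise Q(∛158) ⊂ L with [Q(∛158):Q] = 3 (because 158 is not a perfect cube), so 3 | [L:Q]. As gcd(2,3) = 1, [L:Q] is divisible by 6. Conversely L is generated over Q by √235 and ∛158, so [L:Q] ≤ 2·3 = 6. Therefore [Q(√235, ∛158) : Q] = 6.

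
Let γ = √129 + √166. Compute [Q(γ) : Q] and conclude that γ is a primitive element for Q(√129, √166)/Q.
[Q(γ) : Q] = 4 (equivalently, Q(γ) = Q(√129, √166))

Obviously Q(γ) ⊆ Q(√129, √166), and [Q(√129, √166):Q] = 4 (since 129, 166 are distinct squarefree integers > 1 with 21414 not a perfect square). To show equality we compute the minimal polynomial of γ. From γ = √129 + √166: γ^2 = 129 + 2√(21414) + 166 = 295 + 2√(21414), so γ^2 - 295 = 2√(21414); squaring, (γ^2 - 295)^2 = 4·21414, i.e. γ^4 - 590γ^2 + 87025 - 85656 = 0, i.e. γ^4 - 590γ^2 + 1369 = 0. So γ is a root of x^4 - 590x^2 + 1369. This polynomial is irreducible over Q: it has no rational root (each ±√129 ± √166 is irrational), and any factorization into two quadratics over Q would force √(21414) ∈ Q (pairing opposite roots) or √129, √166 ∈ Q (other pairings), all impossible. Hence [Q(γ):Q] = 4 = [Q(√129, √166):Q], so Q(γ) = Q(√129, √166).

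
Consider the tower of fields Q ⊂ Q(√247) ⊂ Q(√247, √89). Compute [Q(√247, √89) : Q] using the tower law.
[Q(√247, √89) : Q] = 4

[Q(√247):Q] = 2 (min poly x^2 - 247, irreducible since 247 is squarefree > 1). For the top step, suppose √89 ∈ Q(√247), say √89 = c + d√247 with c, d ∈ Q. Squaring: 89 = c^2 + 247d^2 + 2cd√247. Since √247 ∉ Q this forces 2cd = 0. If d = 0 then √89 = c ∈ Q, contradicting 89 squarefree > 1. If c = 0 then 89 = 247d^2, so 247·89 = (247d)^2 is a perfect square in Q — but 247·89 = 21983 is not a perfect square (since 247 and 89 are distinct squarefree integers). Contradiction. Hence √89 ∉ Q(√247), so x^2 - 89 stays irreducible over Q(√247) and [Q(√247, √89) : Q(√247)] = 2. By the tower law, [Q(√247, √89) : Q] = 2 · 2 = 4.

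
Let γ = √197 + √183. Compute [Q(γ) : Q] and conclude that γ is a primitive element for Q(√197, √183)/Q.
[Q(γ) : Q] = 4 (equivalently, Q(γ) = Q(√197, √183))

Obviously Q(γ) ⊆ Q(√197, √183), and [Q(√197, √183):Q] = 4 (since 197, 183 are distinct squarefree integers > 1 with 36051 not a perfect square). To show equality we compute the minimal polynomial of γ. From γ = √197 + √183: γ^2 = 197 + 2√(36051) + 183 = 380 + 2√(36051), so γ^2 - 380 = 2√(36051); squaring, (γ^2 - 380)^2 = 4·36051, i.e. γ^4 - 760γ^2 + 144400 - 144204 = 0, i.e. γ^4 - 760γ^2 + 196 = 0. So γ is a root of x^4 - 760x^2 + 196. This polynomial is irreducible over Q: it has no rational root (each ±√197 ± √183 is irrational), and any factorization into two quadratics over Q would force √(36051) ∈ Q (pairing opposite roots) or √197, √183 ∈ Q (other pairings), all impossible. Hence [Q(γ):Q] = 4 = [Q(√197, √183):Q], so Q(γ) = Q(√197, √183).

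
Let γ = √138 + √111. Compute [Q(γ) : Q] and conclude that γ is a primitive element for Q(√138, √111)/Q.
[Q(γ) : Q] = 4 (equivalently, Q(γ) = Q(√138, √111))

Obviously Q(γ) ⊆ Q(√138, √111), and [Q(√138, √111):Q] = 4 (since 138, 111 are distinct squarefree integers > 1 with 15318 not a perfect square). To show equality we compute the minimal polynomial of γ. From γ = √138 + √111: γ^2 = 138 + 2√(15318) + 111 = 249 + 2√(15318), so γ^2 - 249 = 2√(15318); squaring, (γ^2 - 249)^2 = 4·15318, i.e. γ^4 - 498γ^2 + 62001 - 61272 = 0, i.e. γ^4 - 498γ^2 + 729 = 0. So γ is a root of x^4 - 498x^2 + 729. This polynomial is irreducible over Q: it has no rational root (each ±√138 ± √111 is irrational), and any factorization into two quadratics over Q would force √(15318) ∈ Q (pairing opposite roots) or √138, √111 ∈ Q (other pairings), all impossible. Hence [Q(γ):Q] = 4 = [Q(√138, √111):Q], so Q(γ) = Q(√138, √111).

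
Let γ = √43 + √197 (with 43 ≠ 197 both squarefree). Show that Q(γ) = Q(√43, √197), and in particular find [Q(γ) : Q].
[Q(γ) : Q] = 4 (equivalently, Q(γ) = Q(√43, √197))

Obviously Q(γ) ⊆ Q(√43, √197), and [Q(√43, √197):Q] = 4 (since 43, 197 are distinct squarefree integers > 1 with 8471 not a perfect square). To show equality we compute the minimal polynomial of γ. From γ = √43 + √197: γ^2 = 43 + 2√(8471) + 197 = 240 + 2√(8471), so γ^2 - 240 = 2√(8471); squaring, (γ^2 - 240)^2 = 4·8471, i.e. γ^4 - 480γ^2 + 57600 - 33884 = 0, i.e. γ^4 - 480γ^2 + 23716 = 0. So γ is a root of x^4 - 480x^2 + 23716. This polynomial is irreducible over Q: it has no rational root (each ±√43 ± √197 is irrational), and any factorization into two quadratics over Q would force √(8471) ∈ Q (pairing opposite roots) or √43, √197 ∈ Q (other pairings), all impossible. Hence [Q(γ):Q] = 4 = [Q(√43, √197):Q], so Q(γ) = Q(√43, √197).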